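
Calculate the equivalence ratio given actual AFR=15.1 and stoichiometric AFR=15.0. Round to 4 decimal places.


phi = AFR_stoich / AFR_actual
phi = 15.0 / 15.1 = 0.9934


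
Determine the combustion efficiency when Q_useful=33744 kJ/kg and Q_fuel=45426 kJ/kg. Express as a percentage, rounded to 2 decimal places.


Efficiency = (Q_useful / Q_fuel) * 100
Efficiency = (33744 / 45426) * 100
Efficiency = 0.7428 * 100 = 74.28%


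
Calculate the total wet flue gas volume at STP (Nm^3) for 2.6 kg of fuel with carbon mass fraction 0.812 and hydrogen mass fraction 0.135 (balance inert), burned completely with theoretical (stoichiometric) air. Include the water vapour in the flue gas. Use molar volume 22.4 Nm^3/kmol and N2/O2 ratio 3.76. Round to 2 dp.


Per kg fuel: CO2 = (C/12 kmol)*22.4 = (0.812/12)*22.4 = 1.51573 Nm^3
Per kg fuel: H2O = (H/2 kmol)*22.4 = (0.135/2)*22.4 = 1.51200 Nm^3
O2 needed per kg fuel = C/12 + H/4 = 0.812/12 + 0.135/4 = 0.10141667 kmol
Per kg fuel: N2 = O2*3.76*22.4 = 0.10141667*3.76*22.4 = 8.54172 Nm^3
Total per kg = 1.51573 + 1.51200 + 8.54172 = 11.56945 Nm^3
Total = 11.56945 * 2.6 = 30.08 Nm^3


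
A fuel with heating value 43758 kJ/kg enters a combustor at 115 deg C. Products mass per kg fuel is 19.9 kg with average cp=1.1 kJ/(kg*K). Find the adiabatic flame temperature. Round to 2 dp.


T_ad = T_in + Hc / (m_p * cp)
Denominator = 19.9 * 1.1 = 21.8900
Temperature rise = 43758 / 21.8900 = 1998.99 K
T_ad = 115 + 1998.99 = 2113.99 deg C


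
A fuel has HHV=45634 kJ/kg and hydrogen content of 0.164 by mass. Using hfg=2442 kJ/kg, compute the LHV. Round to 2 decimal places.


LHV = HHV - hfg * 9 * H
Water correction = 2442 * 9 * 0.164 = 3604.392 kJ/kg
LHV = 45634 - 3604.392 = 42029.61 kJ/kg


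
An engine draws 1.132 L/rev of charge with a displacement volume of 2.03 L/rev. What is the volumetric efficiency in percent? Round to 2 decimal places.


eta_v = (V_actual / V_disp) * 100
Ratio = 1.132 / 2.03 = 0.5576
eta_v = 0.5576 * 100 = 55.76%


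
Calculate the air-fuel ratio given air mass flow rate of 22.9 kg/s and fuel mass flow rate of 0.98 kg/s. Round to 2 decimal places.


AFR = m_air / m_fuel
AFR = 22.9 / 0.98 = 23.37


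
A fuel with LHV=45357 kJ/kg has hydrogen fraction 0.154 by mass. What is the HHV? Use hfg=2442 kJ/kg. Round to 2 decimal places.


HHV = LHV + hfg * 9 * H
Water addition = 2442 * 9 * 0.154 = 3384.612 kJ/kg
HHV = 45357 + 3384.612 = 48741.61 kJ/kg


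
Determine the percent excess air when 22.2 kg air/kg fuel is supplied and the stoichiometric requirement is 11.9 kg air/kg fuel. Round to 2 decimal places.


Excess air = actual - stoichiometric = 22.2 - 11.9 = 10.30 kg/kg fuel
Excess air % = (excess / stoich) * 100 = (10.30 / 11.9) * 100 = 86.55%


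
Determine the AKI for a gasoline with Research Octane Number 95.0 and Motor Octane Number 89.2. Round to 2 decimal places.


AKI = (RON + MON) / 2
AKI = (95.0 + 89.2) / 2
AKI = 184.2 / 2 = 92.10


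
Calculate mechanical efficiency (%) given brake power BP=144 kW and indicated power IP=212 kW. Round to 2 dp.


eta_mech = (BP / IP) * 100
Ratio = 144 / 212 = 0.6792
eta_mech = 0.6792 * 100 = 67.92%


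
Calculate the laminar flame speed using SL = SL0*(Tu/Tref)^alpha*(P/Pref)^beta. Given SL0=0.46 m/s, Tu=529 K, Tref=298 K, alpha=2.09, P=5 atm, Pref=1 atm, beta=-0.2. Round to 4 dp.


SL = SL0 * (Tu/Tref)^alpha * (P/Pref)^beta
T ratio = 529/298 = 1.77516779
(T ratio)^alpha = 1.77516779^2.09 = 3.318260
(P/Pref)^beta = 5^(-0.2) = 0.724780
SL = 0.46 * 3.318260 * 0.724780 = 1.1063 m/s


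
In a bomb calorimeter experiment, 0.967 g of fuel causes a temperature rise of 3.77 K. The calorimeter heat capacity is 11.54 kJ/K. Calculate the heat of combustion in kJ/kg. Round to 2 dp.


Hc = C_cal * delta_T / m_fuel
Q_released = 11.54 * 3.77 = 43.5058 kJ
m_fuel = 0.967 g = 0.967/1000 kg = 0.000967 kg
Hc = 43.5058 / 0.000967 = 44990.49 kJ/kg


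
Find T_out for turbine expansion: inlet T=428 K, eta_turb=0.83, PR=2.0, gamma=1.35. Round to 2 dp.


T_out = T_in * (1 - eta * (1 - PR^(-(gamma-1)/gamma)))
Exponent = -(1.35-1)/1.35 = -0.25925926
PR^exp = 2.0^(-0.25925926) = 0.83551680
Factor = 1 - 0.83*(1 - 0.83551680) = 0.86347894
T_out = 428 * 0.86347894 = 369.57 K


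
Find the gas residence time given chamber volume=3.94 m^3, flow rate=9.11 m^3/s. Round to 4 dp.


tau = V / Q_flow
tau = 3.94 / 9.11 = 0.4325 s


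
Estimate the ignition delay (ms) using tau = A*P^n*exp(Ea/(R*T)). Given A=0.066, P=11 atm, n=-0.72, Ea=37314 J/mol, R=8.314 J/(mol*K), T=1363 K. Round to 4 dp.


tau = A * P^n * exp(Ea/(R*T))
P^n = 11^(-0.72) = 0.17790873
Ea/(R*T) = 37314/(8.314*1363) = 3.292804
exp(Ea/(R*T)) = 26.918247
tau = 0.066 * 0.17790873 * 26.918247 = 0.3161 ms


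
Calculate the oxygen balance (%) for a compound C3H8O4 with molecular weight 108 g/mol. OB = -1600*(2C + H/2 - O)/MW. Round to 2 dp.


OB = -1600 * (2C + H/2 - O) / MW
Inner = 2*3 + 8/2 - 4 = 6.00
OB = -1600 * 6.00 / 108 = -88.89%


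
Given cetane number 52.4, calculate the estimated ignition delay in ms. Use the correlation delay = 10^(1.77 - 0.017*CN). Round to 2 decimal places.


delay = 10^(1.77 - 0.017*CN)
Exponent = 1.77 - 0.017*52.4 = 0.8792
delay = 10^0.8792 = 7.57 ms


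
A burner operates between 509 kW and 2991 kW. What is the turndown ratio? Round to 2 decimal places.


TDR = Q_max / Q_min
TDR = 2991 / 509 = 5.88


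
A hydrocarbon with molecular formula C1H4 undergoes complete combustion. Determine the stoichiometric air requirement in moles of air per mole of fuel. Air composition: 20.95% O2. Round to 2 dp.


Balanced combustion: C1H4 + 2 O2 -> 1 CO2 + 2 H2O
O2 needed = C + H/4 = 1 + 4/4 = 2.00 moles
Air moles = O2 / 0.2095 = 2.00 / 0.2095 = 9.55 moles air


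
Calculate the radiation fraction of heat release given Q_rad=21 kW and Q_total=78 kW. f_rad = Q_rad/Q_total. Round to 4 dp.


f_rad = Q_rad / Q_total
f_rad = 21 / 78 = 0.2692


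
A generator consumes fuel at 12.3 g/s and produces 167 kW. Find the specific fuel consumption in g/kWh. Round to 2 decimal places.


SFC = (mf / BP) * 3600
Rate = 12.3 / 167 = 0.073653 g/(s*kW)
SFC = 0.073653 * 3600 = 265.15 g/kWh


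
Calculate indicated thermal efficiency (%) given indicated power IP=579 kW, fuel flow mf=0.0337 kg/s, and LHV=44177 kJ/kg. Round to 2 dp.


eta_ith = (IP / (mf * LHV)) * 100
Denominator = 0.0337 * 44177 = 1488.7649 kW
eta_ith = (579 / 1488.7649) * 100 = 38.89%


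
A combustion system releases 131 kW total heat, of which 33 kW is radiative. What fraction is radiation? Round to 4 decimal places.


f_rad = Q_rad / Q_total
f_rad = 33 / 131 = 0.2519


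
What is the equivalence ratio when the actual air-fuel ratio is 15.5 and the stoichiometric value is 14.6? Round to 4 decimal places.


phi = AFR_stoich / AFR_actual
phi = 14.6 / 15.5 = 0.9419


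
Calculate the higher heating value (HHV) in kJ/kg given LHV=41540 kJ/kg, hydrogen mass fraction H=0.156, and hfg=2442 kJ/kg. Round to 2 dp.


HHV = LHV + hfg * 9 * H
Water addition = 2442 * 9 * 0.156 = 3428.568 kJ/kg
HHV = 41540 + 3428.568 = 44968.57 kJ/kg


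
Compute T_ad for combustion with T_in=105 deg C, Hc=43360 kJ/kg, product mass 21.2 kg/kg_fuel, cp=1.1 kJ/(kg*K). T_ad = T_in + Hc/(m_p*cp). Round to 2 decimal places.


T_ad = T_in + Hc / (m_p * cp)
Denominator = 21.2 * 1.1 = 23.3200
Temperature rise = 43360 / 23.3200 = 1859.35 K
T_ad = 105 + 1859.35 = 1964.35 deg C


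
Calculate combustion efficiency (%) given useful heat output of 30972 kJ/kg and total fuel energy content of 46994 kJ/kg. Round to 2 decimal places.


Efficiency = (Q_useful / Q_fuel) * 100
Efficiency = (30972 / 46994) * 100
Efficiency = 0.6591 * 100 = 65.91%


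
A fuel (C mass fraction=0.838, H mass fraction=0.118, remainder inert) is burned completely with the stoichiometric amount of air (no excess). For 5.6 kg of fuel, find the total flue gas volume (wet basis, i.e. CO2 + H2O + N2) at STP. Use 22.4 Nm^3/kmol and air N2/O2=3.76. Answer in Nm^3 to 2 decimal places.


Per kg fuel: CO2 = (C/12 kmol)*22.4 = (0.838/12)*22.4 = 1.56427 Nm^3
Per kg fuel: H2O = (H/2 kmol)*22.4 = (0.118/2)*22.4 = 1.32160 Nm^3
O2 needed per kg fuel = C/12 + H/4 = 0.838/12 + 0.118/4 = 0.09933333 kmol
Per kg fuel: N2 = O2*3.76*22.4 = 0.09933333*3.76*22.4 = 8.36625 Nm^3
Total per kg = 1.56427 + 1.32160 + 8.36625 = 11.25212 Nm^3
Total = 11.25212 * 5.6 = 63.01 Nm^3


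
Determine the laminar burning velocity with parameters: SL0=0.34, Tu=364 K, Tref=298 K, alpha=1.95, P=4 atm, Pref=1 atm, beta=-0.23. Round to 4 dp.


SL = SL0 * (Tu/Tref)^alpha * (P/Pref)^beta
T ratio = 364/298 = 1.22147651
(T ratio)^alpha = 1.22147651^1.95 = 1.477155
(P/Pref)^beta = 4^(-0.23) = 0.726986
SL = 0.34 * 1.477155 * 0.726986 = 0.3651 m/s


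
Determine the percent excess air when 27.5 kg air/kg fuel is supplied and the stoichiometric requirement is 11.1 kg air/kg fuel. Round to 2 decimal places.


Excess air = actual - stoichiometric = 27.5 - 11.1 = 16.40 kg/kg fuel
Excess air % = (excess / stoich) * 100 = (16.40 / 11.1) * 100 = 147.75%


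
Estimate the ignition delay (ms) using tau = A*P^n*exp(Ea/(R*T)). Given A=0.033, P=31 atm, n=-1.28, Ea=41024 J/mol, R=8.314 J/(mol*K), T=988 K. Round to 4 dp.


tau = A * P^n * exp(Ea/(R*T))
P^n = 31^(-1.28) = 0.01233267
Ea/(R*T) = 41024/(8.314*988) = 4.994259
exp(Ea/(R*T)) = 147.563523
tau = 0.033 * 0.01233267 * 147.563523 = 0.0601 ms


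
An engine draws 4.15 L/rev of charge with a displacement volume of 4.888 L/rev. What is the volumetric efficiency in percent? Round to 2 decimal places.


eta_v = (V_actual / V_disp) * 100
Ratio = 4.15 / 4.888 = 0.8490
eta_v = 0.8490 * 100 = 84.90%


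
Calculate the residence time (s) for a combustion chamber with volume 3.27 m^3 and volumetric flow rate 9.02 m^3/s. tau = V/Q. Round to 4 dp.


tau = V / Q_flow
tau = 3.27 / 9.02 = 0.3625 s


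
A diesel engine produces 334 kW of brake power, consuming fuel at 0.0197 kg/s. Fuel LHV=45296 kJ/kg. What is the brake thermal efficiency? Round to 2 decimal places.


eta_BTE = (BP / (mf * LHV)) * 100
Denominator = 0.0197 * 45296 = 892.3312 kW
eta_BTE = (334 / 892.3312) * 100 = 37.43%


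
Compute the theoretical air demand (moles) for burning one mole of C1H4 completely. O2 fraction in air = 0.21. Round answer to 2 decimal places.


Balanced combustion: C1H4 + 2 O2 -> 1 CO2 + 2 H2O
O2 needed = C + H/4 = 1 + 4/4 = 2.00 moles
Air moles = O2 / 0.21 = 2.00 / 0.21 = 9.52 moles air


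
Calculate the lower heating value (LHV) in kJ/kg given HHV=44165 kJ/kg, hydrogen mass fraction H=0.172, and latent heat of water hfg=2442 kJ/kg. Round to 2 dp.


LHV = HHV - hfg * 9 * H
Water correction = 2442 * 9 * 0.172 = 3780.216 kJ/kg
LHV = 44165 - 3780.216 = 40384.78 kJ/kg


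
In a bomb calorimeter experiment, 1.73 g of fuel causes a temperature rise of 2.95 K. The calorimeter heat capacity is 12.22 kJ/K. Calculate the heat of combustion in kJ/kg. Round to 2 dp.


Hc = C_cal * delta_T / m_fuel
Q_released = 12.22 * 2.95 = 36.0490 kJ
m_fuel = 1.73 g = 1.73/1000 kg = 0.001730 kg
Hc = 36.0490 / 0.001730 = 20837.57 kJ/kg


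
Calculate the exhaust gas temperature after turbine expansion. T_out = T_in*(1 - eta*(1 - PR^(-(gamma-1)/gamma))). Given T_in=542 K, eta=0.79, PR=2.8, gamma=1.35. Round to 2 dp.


T_out = T_in * (1 - eta * (1 - PR^(-(gamma-1)/gamma)))
Exponent = -(1.35-1)/1.35 = -0.25925926
PR^exp = 2.8^(-0.25925926) = 0.76572026
Factor = 1 - 0.79*(1 - 0.76572026) = 0.81491901
T_out = 542 * 0.81491901 = 441.69 K


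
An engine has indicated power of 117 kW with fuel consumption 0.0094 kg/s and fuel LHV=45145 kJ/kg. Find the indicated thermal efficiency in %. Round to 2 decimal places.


eta_ith = (IP / (mf * LHV)) * 100
Denominator = 0.0094 * 45145 = 424.3630 kW
eta_ith = (117 / 424.3630) * 100 = 27.57%


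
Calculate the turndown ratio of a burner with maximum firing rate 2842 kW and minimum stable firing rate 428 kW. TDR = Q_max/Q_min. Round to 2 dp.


TDR = Q_max / Q_min
TDR = 2842 / 428 = 6.64


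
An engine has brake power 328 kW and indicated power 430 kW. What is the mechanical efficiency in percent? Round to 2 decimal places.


eta_mech = (BP / IP) * 100
Ratio = 328 / 430 = 0.7628
eta_mech = 0.7628 * 100 = 76.28%


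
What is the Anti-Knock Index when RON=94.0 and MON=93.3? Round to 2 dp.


AKI = (RON + MON) / 2
AKI = (94.0 + 93.3) / 2
AKI = 187.3 / 2 = 93.65


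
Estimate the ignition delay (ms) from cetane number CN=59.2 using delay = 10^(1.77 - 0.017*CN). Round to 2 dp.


delay = 10^(1.77 - 0.017*CN)
Exponent = 1.77 - 0.017*59.2 = 0.7636
delay = 10^0.7636 = 5.80 ms


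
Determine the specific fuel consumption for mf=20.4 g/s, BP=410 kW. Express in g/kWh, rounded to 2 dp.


SFC = (mf / BP) * 3600
Rate = 20.4 / 410 = 0.049756 g/(s*kW)
SFC = 0.049756 * 3600 = 179.12 g/kWh


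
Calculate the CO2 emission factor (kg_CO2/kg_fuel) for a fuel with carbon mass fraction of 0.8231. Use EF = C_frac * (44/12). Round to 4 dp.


EF = C_frac * (M_CO2 / M_C)
EF = 0.8231 * (44/12)
EF = 0.8231 * 3.666667 = 3.0180 kg_CO2/kg_fuel


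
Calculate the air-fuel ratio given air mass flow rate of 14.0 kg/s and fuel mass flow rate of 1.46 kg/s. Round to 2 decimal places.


AFR = m_air / m_fuel
AFR = 14.0 / 1.46 = 9.59


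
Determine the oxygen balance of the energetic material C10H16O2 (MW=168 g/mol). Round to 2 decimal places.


OB = -1600 * (2C + H/2 - O) / MW
Inner = 2*10 + 16/2 - 2 = 26.00
OB = -1600 * 26.00 / 168 = -247.62%


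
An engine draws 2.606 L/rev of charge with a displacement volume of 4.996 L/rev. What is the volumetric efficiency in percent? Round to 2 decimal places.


eta_v = (V_actual / V_disp) * 100
Ratio = 2.606 / 4.996 = 0.5216
eta_v = 0.5216 * 100 = 52.16%


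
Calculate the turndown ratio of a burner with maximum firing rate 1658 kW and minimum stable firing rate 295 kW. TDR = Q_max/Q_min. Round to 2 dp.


TDR = Q_max / Q_min
TDR = 1658 / 295 = 5.62


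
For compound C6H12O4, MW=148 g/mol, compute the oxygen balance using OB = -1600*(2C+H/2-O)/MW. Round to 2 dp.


OB = -1600 * (2C + H/2 - O) / MW
Inner = 2*6 + 12/2 - 4 = 14.00
OB = -1600 * 14.00 / 148 = -151.35%


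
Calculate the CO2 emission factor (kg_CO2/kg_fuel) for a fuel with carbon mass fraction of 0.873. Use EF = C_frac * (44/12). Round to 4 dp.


EF = C_frac * (M_CO2 / M_C)
EF = 0.873 * (44/12)
EF = 0.873 * 3.666667 = 3.2010 kg_CO2/kg_fuel


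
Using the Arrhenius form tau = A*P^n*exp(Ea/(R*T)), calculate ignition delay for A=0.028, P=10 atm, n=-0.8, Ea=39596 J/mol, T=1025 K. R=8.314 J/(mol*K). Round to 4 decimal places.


tau = A * P^n * exp(Ea/(R*T))
P^n = 10^(-0.8) = 0.15848932
Ea/(R*T) = 39596/(8.314*1025) = 4.646409
exp(Ea/(R*T)) = 104.210088
tau = 0.028 * 0.15848932 * 104.210088 = 0.4625 ms


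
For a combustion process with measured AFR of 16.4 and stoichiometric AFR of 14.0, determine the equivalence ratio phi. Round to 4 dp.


phi = AFR_stoich / AFR_actual
phi = 14.0 / 16.4 = 0.8537


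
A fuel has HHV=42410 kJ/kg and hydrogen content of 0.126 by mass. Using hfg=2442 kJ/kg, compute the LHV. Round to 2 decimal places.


LHV = HHV - hfg * 9 * H
Water correction = 2442 * 9 * 0.126 = 2769.228 kJ/kg
LHV = 42410 - 2769.228 = 39640.77 kJ/kg


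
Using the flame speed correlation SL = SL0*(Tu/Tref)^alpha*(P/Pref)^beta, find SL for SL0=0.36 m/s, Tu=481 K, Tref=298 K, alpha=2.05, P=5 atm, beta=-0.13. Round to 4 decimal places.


SL = SL0 * (Tu/Tref)^alpha * (P/Pref)^beta
T ratio = 481/298 = 1.61409396
(T ratio)^alpha = 1.61409396^2.05 = 2.668419
(P/Pref)^beta = 5^(-0.13) = 0.811211
SL = 0.36 * 2.668419 * 0.811211 = 0.7793 m/s


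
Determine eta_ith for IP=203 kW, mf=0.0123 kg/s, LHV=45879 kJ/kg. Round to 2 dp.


eta_ith = (IP / (mf * LHV)) * 100
Denominator = 0.0123 * 45879 = 564.3117 kW
eta_ith = (203 / 564.3117) * 100 = 35.97%


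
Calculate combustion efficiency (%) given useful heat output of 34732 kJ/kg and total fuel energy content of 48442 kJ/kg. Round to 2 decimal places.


Efficiency = (Q_useful / Q_fuel) * 100
Efficiency = (34732 / 48442) * 100
Efficiency = 0.7170 * 100 = 71.70%


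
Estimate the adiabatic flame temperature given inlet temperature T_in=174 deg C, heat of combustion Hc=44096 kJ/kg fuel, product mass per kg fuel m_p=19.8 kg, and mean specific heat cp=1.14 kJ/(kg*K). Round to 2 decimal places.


T_ad = T_in + Hc / (m_p * cp)
Denominator = 19.8 * 1.14 = 22.5720
Temperature rise = 44096 / 22.5720 = 1953.57 K
T_ad = 174 + 1953.57 = 2127.57 deg C


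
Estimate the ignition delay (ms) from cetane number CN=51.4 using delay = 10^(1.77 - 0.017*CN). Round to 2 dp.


delay = 10^(1.77 - 0.017*CN)
Exponent = 1.77 - 0.017*51.4 = 0.8962
delay = 10^0.8962 = 7.87 ms


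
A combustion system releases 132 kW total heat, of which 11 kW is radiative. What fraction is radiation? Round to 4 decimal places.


f_rad = Q_rad / Q_total
f_rad = 11 / 132 = 0.0833


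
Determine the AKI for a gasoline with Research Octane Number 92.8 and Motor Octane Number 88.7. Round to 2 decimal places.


AKI = (RON + MON) / 2
AKI = (92.8 + 88.7) / 2
AKI = 181.5 / 2 = 90.75


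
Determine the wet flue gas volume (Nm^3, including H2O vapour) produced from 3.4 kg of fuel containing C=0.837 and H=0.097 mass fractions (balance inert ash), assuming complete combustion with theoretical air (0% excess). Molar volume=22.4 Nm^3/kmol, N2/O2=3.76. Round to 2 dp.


Per kg fuel: CO2 = (C/12 kmol)*22.4 = (0.837/12)*22.4 = 1.56240 Nm^3
Per kg fuel: H2O = (H/2 kmol)*22.4 = (0.097/2)*22.4 = 1.08640 Nm^3
O2 needed per kg fuel = C/12 + H/4 = 0.837/12 + 0.097/4 = 0.09400000 kmol
Per kg fuel: N2 = O2*3.76*22.4 = 0.09400000*3.76*22.4 = 7.91706 Nm^3
Total per kg = 1.56240 + 1.08640 + 7.91706 = 10.56586 Nm^3
Total = 10.56586 * 3.4 = 35.92 Nm^3


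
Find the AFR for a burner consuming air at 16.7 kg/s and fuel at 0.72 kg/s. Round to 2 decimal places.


AFR = m_air / m_fuel
AFR = 16.7 / 0.72 = 23.19


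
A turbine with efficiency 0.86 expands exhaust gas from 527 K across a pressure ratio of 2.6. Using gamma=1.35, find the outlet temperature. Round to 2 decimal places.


T_out = T_in * (1 - eta * (1 - PR^(-(gamma-1)/gamma)))
Exponent = -(1.35-1)/1.35 = -0.25925926
PR^exp = 2.6^(-0.25925926) = 0.78057442
Factor = 1 - 0.86*(1 - 0.78057442) = 0.81129400
T_out = 527 * 0.81129400 = 427.55 K


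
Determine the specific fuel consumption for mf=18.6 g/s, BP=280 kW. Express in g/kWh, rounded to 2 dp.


SFC = (mf / BP) * 3600
Rate = 18.6 / 280 = 0.066429 g/(s*kW)
SFC = 0.066429 * 3600 = 239.14 g/kWh


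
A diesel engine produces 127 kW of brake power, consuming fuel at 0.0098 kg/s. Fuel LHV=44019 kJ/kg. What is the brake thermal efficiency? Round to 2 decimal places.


eta_BTE = (BP / (mf * LHV)) * 100
Denominator = 0.0098 * 44019 = 431.3862 kW
eta_BTE = (127 / 431.3862) * 100 = 29.44%


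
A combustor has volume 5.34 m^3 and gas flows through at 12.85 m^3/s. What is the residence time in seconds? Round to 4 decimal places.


tau = V / Q_flow
tau = 5.34 / 12.85 = 0.4156 s


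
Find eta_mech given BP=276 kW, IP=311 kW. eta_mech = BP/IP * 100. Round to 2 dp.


eta_mech = (BP / IP) * 100
Ratio = 276 / 311 = 0.8875
eta_mech = 0.8875 * 100 = 88.75%


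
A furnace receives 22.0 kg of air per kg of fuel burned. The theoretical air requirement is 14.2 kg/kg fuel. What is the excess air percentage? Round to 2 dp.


Excess air = actual - stoichiometric = 22.0 - 14.2 = 7.80 kg/kg fuel
Excess air % = (excess / stoich) * 100 = (7.80 / 14.2) * 100 = 54.93%


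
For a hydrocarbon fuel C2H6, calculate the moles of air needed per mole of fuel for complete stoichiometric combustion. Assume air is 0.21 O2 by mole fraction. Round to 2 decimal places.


Balanced combustion: C2H6 + 3.5 O2 -> 2 CO2 + 3 H2O
O2 needed = C + H/4 = 2 + 6/4 = 3.50 moles
Air moles = O2 / 0.21 = 3.50 / 0.21 = 16.67 moles air


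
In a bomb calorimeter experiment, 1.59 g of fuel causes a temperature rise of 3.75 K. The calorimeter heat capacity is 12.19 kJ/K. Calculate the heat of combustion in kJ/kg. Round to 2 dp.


Hc = C_cal * delta_T / m_fuel
Q_released = 12.19 * 3.75 = 45.7125 kJ
m_fuel = 1.59 g = 1.59/1000 kg = 0.001590 kg
Hc = 45.7125 / 0.001590 = 28750.00 kJ/kg


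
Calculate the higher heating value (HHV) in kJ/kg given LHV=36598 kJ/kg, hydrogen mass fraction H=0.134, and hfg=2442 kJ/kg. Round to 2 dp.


HHV = LHV + hfg * 9 * H
Water addition = 2442 * 9 * 0.134 = 2945.052 kJ/kg
HHV = 36598 + 2945.052 = 39543.05 kJ/kg


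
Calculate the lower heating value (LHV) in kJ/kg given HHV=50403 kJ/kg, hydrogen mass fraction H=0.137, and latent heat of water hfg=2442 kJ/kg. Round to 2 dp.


LHV = HHV - hfg * 9 * H
Water correction = 2442 * 9 * 0.137 = 3010.986 kJ/kg
LHV = 50403 - 3010.986 = 47392.01 kJ/kg


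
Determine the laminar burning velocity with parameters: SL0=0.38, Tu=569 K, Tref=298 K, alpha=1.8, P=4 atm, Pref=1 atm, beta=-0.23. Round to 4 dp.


SL = SL0 * (Tu/Tref)^alpha * (P/Pref)^beta
T ratio = 569/298 = 1.90939597
(T ratio)^alpha = 1.90939597^1.8 = 3.203412
(P/Pref)^beta = 4^(-0.23) = 0.726986
SL = 0.38 * 3.203412 * 0.726986 = 0.8850 m/s


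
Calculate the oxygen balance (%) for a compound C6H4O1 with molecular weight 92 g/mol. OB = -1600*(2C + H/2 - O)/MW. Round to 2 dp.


OB = -1600 * (2C + H/2 - O) / MW
Inner = 2*6 + 4/2 - 1 = 13.00
OB = -1600 * 13.00 / 92 = -226.09%


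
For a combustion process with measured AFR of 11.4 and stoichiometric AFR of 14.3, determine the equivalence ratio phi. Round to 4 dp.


phi = AFR_stoich / AFR_actual
phi = 14.3 / 11.4 = 1.2544


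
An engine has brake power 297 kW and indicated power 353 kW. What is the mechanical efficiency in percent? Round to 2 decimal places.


eta_mech = (BP / IP) * 100
Ratio = 297 / 353 = 0.8414
eta_mech = 0.8414 * 100 = 84.14%


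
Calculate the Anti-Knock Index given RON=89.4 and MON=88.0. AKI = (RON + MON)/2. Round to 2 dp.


AKI = (RON + MON) / 2
AKI = (89.4 + 88.0) / 2
AKI = 177.4 / 2 = 88.70


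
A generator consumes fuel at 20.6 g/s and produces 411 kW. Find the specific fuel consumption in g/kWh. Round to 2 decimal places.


SFC = (mf / BP) * 3600
Rate = 20.6 / 411 = 0.050122 g/(s*kW)
SFC = 0.050122 * 3600 = 180.44 g/kWh


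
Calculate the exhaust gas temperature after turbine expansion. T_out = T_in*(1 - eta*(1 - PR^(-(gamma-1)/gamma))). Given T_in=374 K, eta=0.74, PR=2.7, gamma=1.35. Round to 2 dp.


T_out = T_in * (1 - eta * (1 - PR^(-(gamma-1)/gamma)))
Exponent = -(1.35-1)/1.35 = -0.25925926
PR^exp = 2.7^(-0.25925926) = 0.77297411
Factor = 1 - 0.74*(1 - 0.77297411) = 0.83200084
T_out = 374 * 0.83200084 = 311.17 K


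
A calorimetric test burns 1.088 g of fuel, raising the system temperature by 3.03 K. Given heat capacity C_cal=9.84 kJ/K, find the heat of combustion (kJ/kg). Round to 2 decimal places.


Hc = C_cal * delta_T / m_fuel
Q_released = 9.84 * 3.03 = 29.8152 kJ
m_fuel = 1.088 g = 1.088/1000 kg = 0.001088 kg
Hc = 29.8152 / 0.001088 = 27403.68 kJ/kg


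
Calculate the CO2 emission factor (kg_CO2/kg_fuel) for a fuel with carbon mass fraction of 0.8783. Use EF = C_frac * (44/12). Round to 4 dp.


EF = C_frac * (M_CO2 / M_C)
EF = 0.8783 * (44/12)
EF = 0.8783 * 3.666667 = 3.2204 kg_CO2/kg_fuel


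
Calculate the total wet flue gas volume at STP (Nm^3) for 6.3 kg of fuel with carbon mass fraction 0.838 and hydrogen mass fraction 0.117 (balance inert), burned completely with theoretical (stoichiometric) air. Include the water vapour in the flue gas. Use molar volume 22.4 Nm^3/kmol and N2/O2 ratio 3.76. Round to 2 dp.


Per kg fuel: CO2 = (C/12 kmol)*22.4 = (0.838/12)*22.4 = 1.56427 Nm^3
Per kg fuel: H2O = (H/2 kmol)*22.4 = (0.117/2)*22.4 = 1.31040 Nm^3
O2 needed per kg fuel = C/12 + H/4 = 0.838/12 + 0.117/4 = 0.09908333 kmol
Per kg fuel: N2 = O2*3.76*22.4 = 0.09908333*3.76*22.4 = 8.34519 Nm^3
Total per kg = 1.56427 + 1.31040 + 8.34519 = 11.21986 Nm^3
Total = 11.21986 * 6.3 = 70.69 Nm^3


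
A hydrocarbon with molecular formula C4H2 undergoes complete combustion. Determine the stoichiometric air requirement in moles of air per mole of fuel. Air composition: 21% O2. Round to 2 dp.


Balanced combustion: C4H2 + 4.5 O2 -> 4 CO2 + 1 H2O
O2 needed = C + H/4 = 4 + 2/4 = 4.50 moles
Air moles = O2 / 0.21 = 4.50 / 0.21 = 21.43 moles air


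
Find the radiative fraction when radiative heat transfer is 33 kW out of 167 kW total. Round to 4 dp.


f_rad = Q_rad / Q_total
f_rad = 33 / 167 = 0.1976


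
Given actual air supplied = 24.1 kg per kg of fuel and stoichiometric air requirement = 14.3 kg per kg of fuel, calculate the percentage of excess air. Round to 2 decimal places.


Excess air = actual - stoichiometric = 24.1 - 14.3 = 9.80 kg/kg fuel
Excess air % = (excess / stoich) * 100 = (9.80 / 14.3) * 100 = 68.53%


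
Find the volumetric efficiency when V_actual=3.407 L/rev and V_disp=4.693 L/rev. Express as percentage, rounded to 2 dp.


eta_v = (V_actual / V_disp) * 100
Ratio = 3.407 / 4.693 = 0.7260
eta_v = 0.7260 * 100 = 72.60%


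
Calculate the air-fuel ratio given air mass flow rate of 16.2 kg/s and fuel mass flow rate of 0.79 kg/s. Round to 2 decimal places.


AFR = m_air / m_fuel
AFR = 16.2 / 0.79 = 20.51


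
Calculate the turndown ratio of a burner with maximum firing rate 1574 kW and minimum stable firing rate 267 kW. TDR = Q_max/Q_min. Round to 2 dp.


TDR = Q_max / Q_min
TDR = 1574 / 267 = 5.90


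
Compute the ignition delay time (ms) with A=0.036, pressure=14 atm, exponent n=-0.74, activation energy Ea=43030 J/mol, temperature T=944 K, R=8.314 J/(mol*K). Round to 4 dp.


tau = A * P^n * exp(Ea/(R*T))
P^n = 14^(-0.74) = 0.14186173
Ea/(R*T) = 43030/(8.314*944) = 5.482635
exp(Ea/(R*T)) = 240.479529
tau = 0.036 * 0.14186173 * 240.479529 = 1.2281 ms


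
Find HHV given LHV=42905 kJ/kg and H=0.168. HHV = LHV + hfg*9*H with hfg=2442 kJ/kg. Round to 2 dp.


HHV = LHV + hfg * 9 * H
Water addition = 2442 * 9 * 0.168 = 3692.304 kJ/kg
HHV = 42905 + 3692.304 = 46597.30 kJ/kg


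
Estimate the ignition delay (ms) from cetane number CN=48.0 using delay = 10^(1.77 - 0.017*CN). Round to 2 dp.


delay = 10^(1.77 - 0.017*CN)
Exponent = 1.77 - 0.017*48.0 = 0.9540
delay = 10^0.9540 = 8.99 ms


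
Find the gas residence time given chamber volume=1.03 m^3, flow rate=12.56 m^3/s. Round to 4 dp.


tau = V / Q_flow
tau = 1.03 / 12.56 = 0.0820 s


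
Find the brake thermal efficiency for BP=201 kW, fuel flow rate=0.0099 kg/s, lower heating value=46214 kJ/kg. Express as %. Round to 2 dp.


eta_BTE = (BP / (mf * LHV)) * 100
Denominator = 0.0099 * 46214 = 457.5186 kW
eta_BTE = (201 / 457.5186) * 100 = 43.93%


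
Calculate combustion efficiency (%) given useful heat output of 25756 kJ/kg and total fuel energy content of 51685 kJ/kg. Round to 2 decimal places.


Efficiency = (Q_useful / Q_fuel) * 100
Efficiency = (25756 / 51685) * 100
Efficiency = 0.4983 * 100 = 49.83%


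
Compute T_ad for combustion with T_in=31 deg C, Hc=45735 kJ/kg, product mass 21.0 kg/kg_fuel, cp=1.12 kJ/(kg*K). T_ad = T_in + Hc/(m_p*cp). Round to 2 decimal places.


T_ad = T_in + Hc / (m_p * cp)
Denominator = 21.0 * 1.12 = 23.5200
Temperature rise = 45735 / 23.5200 = 1944.52 K
T_ad = 31 + 1944.52 = 1975.52 deg C


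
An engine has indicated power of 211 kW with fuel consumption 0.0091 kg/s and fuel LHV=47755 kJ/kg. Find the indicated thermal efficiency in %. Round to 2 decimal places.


eta_ith = (IP / (mf * LHV)) * 100
Denominator = 0.0091 * 47755 = 434.5705 kW
eta_ith = (211 / 434.5705) * 100 = 48.55%


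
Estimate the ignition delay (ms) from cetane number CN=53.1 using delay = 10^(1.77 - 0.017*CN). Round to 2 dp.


delay = 10^(1.77 - 0.017*CN)
Exponent = 1.77 - 0.017*53.1 = 0.8673
delay = 10^0.8673 = 7.37 ms


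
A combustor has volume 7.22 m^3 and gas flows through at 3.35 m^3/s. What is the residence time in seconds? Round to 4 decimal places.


tau = V / Q_flow
tau = 7.22 / 3.35 = 2.1552 s


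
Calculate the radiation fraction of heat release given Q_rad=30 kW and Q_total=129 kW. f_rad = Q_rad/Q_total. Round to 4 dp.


f_rad = Q_rad / Q_total
f_rad = 30 / 129 = 0.2326


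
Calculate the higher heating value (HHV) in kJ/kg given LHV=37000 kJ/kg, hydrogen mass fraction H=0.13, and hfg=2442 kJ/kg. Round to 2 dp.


HHV = LHV + hfg * 9 * H
Water addition = 2442 * 9 * 0.13 = 2857.140 kJ/kg
HHV = 37000 + 2857.140 = 39857.14 kJ/kg


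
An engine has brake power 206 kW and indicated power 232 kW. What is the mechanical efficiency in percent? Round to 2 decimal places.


eta_mech = (BP / IP) * 100
Ratio = 206 / 232 = 0.8879
eta_mech = 0.8879 * 100 = 88.79%


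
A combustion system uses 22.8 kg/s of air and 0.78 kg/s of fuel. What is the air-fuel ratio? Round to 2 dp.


AFR = m_air / m_fuel
AFR = 22.8 / 0.78 = 29.23


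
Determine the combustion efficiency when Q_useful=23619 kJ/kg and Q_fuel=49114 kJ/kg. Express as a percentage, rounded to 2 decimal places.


Efficiency = (Q_useful / Q_fuel) * 100
Efficiency = (23619 / 49114) * 100
Efficiency = 0.4809 * 100 = 48.09%


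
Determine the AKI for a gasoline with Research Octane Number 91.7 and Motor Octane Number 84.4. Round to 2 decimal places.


AKI = (RON + MON) / 2
AKI = (91.7 + 84.4) / 2
AKI = 176.1 / 2 = 88.05


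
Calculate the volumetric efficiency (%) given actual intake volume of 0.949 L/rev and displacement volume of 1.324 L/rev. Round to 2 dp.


eta_v = (V_actual / V_disp) * 100
Ratio = 0.949 / 1.324 = 0.7168
eta_v = 0.7168 * 100 = 71.68%


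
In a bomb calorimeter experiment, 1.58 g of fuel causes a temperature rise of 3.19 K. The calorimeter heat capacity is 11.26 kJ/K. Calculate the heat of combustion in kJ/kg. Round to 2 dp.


Hc = C_cal * delta_T / m_fuel
Q_released = 11.26 * 3.19 = 35.9194 kJ
m_fuel = 1.58 g = 1.58/1000 kg = 0.001580 kg
Hc = 35.9194 / 0.001580 = 22733.80 kJ/kg


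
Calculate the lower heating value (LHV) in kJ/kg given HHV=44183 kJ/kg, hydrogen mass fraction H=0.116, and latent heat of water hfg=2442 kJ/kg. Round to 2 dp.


LHV = HHV - hfg * 9 * H
Water correction = 2442 * 9 * 0.116 = 2549.448 kJ/kg
LHV = 44183 - 2549.448 = 41633.55 kJ/kg


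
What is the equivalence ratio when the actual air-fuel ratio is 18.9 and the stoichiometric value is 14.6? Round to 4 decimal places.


phi = AFR_stoich / AFR_actual
phi = 14.6 / 18.9 = 0.7725


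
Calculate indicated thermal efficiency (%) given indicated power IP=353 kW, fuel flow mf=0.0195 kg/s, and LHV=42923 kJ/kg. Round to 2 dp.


eta_ith = (IP / (mf * LHV)) * 100
Denominator = 0.0195 * 42923 = 836.9985 kW
eta_ith = (353 / 836.9985) * 100 = 42.17%


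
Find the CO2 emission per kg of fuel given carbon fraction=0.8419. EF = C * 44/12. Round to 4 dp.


EF = C_frac * (M_CO2 / M_C)
EF = 0.8419 * (44/12)
EF = 0.8419 * 3.666667 = 3.0870 kg_CO2/kg_fuel


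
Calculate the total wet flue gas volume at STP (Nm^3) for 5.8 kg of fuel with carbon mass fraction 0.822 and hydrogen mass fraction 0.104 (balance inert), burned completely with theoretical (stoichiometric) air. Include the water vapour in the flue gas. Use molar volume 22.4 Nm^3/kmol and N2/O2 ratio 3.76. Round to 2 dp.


Per kg fuel: CO2 = (C/12 kmol)*22.4 = (0.822/12)*22.4 = 1.53440 Nm^3
Per kg fuel: H2O = (H/2 kmol)*22.4 = (0.104/2)*22.4 = 1.16480 Nm^3
O2 needed per kg fuel = C/12 + H/4 = 0.822/12 + 0.104/4 = 0.09450000 kmol
Per kg fuel: N2 = O2*3.76*22.4 = 0.09450000*3.76*22.4 = 7.95917 Nm^3
Total per kg = 1.53440 + 1.16480 + 7.95917 = 10.65837 Nm^3
Total = 10.65837 * 5.8 = 61.82 Nm^3


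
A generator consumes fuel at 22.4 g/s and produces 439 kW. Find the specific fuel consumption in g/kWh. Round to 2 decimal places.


SFC = (mf / BP) * 3600
Rate = 22.4 / 439 = 0.051025 g/(s*kW)
SFC = 0.051025 * 3600 = 183.69 g/kWh


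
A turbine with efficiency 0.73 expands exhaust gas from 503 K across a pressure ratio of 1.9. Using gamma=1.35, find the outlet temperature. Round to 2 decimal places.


T_out = T_in * (1 - eta * (1 - PR^(-(gamma-1)/gamma)))
Exponent = -(1.35-1)/1.35 = -0.25925926
PR^exp = 1.9^(-0.25925926) = 0.84670193
Factor = 1 - 0.73*(1 - 0.84670193) = 0.88809241
T_out = 503 * 0.88809241 = 446.71 K


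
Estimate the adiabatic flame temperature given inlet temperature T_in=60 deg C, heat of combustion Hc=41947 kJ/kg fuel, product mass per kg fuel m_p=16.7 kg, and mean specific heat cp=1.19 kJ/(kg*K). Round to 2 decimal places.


T_ad = T_in + Hc / (m_p * cp)
Denominator = 16.7 * 1.19 = 19.8730
Temperature rise = 41947 / 19.8730 = 2110.75 K
T_ad = 60 + 2110.75 = 2170.75 deg C


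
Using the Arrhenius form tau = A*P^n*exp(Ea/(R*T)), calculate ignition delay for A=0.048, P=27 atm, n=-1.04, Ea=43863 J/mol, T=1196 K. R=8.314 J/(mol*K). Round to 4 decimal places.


tau = A * P^n * exp(Ea/(R*T))
P^n = 27^(-1.04) = 0.03246248
Ea/(R*T) = 43863/(8.314*1196) = 4.411204
exp(Ea/(R*T)) = 82.368567
tau = 0.048 * 0.03246248 * 82.368567 = 0.1283 ms


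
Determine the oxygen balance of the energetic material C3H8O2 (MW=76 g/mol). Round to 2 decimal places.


OB = -1600 * (2C + H/2 - O) / MW
Inner = 2*3 + 8/2 - 2 = 8.00
OB = -1600 * 8.00 / 76 = -168.42%


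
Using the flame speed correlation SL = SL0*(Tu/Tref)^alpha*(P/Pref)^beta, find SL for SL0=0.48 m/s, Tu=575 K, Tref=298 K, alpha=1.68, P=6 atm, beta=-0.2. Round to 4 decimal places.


SL = SL0 * (Tu/Tref)^alpha * (P/Pref)^beta
T ratio = 575/298 = 1.92953020
(T ratio)^alpha = 1.92953020^1.68 = 3.016884
(P/Pref)^beta = 6^(-0.2) = 0.698827
SL = 0.48 * 3.016884 * 0.698827 = 1.0120 m/s


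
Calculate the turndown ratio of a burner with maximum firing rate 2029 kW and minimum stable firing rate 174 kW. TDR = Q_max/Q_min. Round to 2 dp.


TDR = Q_max / Q_min
TDR = 2029 / 174 = 11.66


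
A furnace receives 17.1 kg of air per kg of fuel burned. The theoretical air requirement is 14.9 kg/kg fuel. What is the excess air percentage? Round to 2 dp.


Excess air = actual - stoichiometric = 17.1 - 14.9 = 2.20 kg/kg fuel
Excess air % = (excess / stoich) * 100 = (2.20 / 14.9) * 100 = 14.77%


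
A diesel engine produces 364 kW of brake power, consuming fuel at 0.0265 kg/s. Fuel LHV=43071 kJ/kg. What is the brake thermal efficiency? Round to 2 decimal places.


eta_BTE = (BP / (mf * LHV)) * 100
Denominator = 0.0265 * 43071 = 1141.3815 kW
eta_BTE = (364 / 1141.3815) * 100 = 31.89%


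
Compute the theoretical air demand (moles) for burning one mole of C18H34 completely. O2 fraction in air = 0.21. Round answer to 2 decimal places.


Balanced combustion: C18H34 + 26.5 O2 -> 18 CO2 + 17 H2O
O2 needed = C + H/4 = 18 + 34/4 = 26.50 moles
Air moles = O2 / 0.21 = 26.50 / 0.21 = 126.19 moles air


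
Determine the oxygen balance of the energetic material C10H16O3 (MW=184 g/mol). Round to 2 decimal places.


OB = -1600 * (2C + H/2 - O) / MW
Inner = 2*10 + 16/2 - 3 = 25.00
OB = -1600 * 25.00 / 184 = -217.39%


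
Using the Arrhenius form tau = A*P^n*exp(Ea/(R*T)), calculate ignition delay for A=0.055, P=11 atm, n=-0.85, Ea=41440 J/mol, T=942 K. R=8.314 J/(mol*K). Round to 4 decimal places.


tau = A * P^n * exp(Ea/(R*T))
P^n = 11^(-0.85) = 0.13026154
Ea/(R*T) = 41440/(8.314*942) = 5.291257
exp(Ea/(R*T)) = 198.592822
tau = 0.055 * 0.13026154 * 198.592822 = 1.4228 ms


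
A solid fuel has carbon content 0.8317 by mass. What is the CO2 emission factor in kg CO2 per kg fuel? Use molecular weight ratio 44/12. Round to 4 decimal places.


EF = C_frac * (M_CO2 / M_C)
EF = 0.8317 * (44/12)
EF = 0.8317 * 3.666667 = 3.0496 kg_CO2/kg_fuel


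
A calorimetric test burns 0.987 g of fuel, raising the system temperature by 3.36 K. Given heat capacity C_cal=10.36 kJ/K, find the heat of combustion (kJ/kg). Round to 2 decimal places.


Hc = C_cal * delta_T / m_fuel
Q_released = 10.36 * 3.36 = 34.8096 kJ
m_fuel = 0.987 g = 0.987/1000 kg = 0.000987 kg
Hc = 34.8096 / 0.000987 = 35268.09 kJ/kg


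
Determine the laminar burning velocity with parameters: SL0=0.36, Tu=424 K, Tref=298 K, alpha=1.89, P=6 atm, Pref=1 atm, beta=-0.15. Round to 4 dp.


SL = SL0 * (Tu/Tref)^alpha * (P/Pref)^beta
T ratio = 424/298 = 1.42281879
(T ratio)^alpha = 1.42281879^1.89 = 1.947389
(P/Pref)^beta = 6^(-0.15) = 0.764324
SL = 0.36 * 1.947389 * 0.764324 = 0.5358 m/s


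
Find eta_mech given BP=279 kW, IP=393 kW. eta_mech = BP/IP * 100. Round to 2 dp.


eta_mech = (BP / IP) * 100
Ratio = 279 / 393 = 0.7099
eta_mech = 0.7099 * 100 = 70.99%


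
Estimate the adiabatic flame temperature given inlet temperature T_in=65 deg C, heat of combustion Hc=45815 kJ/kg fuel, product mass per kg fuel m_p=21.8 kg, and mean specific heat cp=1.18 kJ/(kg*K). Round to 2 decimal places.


T_ad = T_in + Hc / (m_p * cp)
Denominator = 21.8 * 1.18 = 25.7240
Temperature rise = 45815 / 25.7240 = 1781.02 K
T_ad = 65 + 1781.02 = 1846.02 deg C


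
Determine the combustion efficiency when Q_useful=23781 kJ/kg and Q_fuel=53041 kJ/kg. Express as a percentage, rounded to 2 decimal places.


Efficiency = (Q_useful / Q_fuel) * 100
Efficiency = (23781 / 53041) * 100
Efficiency = 0.4484 * 100 = 44.84%


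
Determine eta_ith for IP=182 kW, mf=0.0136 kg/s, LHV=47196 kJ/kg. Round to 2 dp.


eta_ith = (IP / (mf * LHV)) * 100
Denominator = 0.0136 * 47196 = 641.8656 kW
eta_ith = (182 / 641.8656) * 100 = 28.35%


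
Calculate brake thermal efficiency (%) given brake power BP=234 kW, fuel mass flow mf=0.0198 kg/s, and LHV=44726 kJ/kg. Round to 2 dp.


eta_BTE = (BP / (mf * LHV)) * 100
Denominator = 0.0198 * 44726 = 885.5748 kW
eta_BTE = (234 / 885.5748) * 100 = 26.42%


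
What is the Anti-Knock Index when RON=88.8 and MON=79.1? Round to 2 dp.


AKI = (RON + MON) / 2
AKI = (88.8 + 79.1) / 2
AKI = 167.9 / 2 = 83.95


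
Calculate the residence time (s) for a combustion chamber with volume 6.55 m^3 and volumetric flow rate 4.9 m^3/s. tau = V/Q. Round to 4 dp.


tau = V / Q_flow
tau = 6.55 / 4.9 = 1.3367 s


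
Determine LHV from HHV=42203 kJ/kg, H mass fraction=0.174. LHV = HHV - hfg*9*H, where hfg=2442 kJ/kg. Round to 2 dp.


LHV = HHV - hfg * 9 * H
Water correction = 2442 * 9 * 0.174 = 3824.172 kJ/kg
LHV = 42203 - 3824.172 = 38378.83 kJ/kg


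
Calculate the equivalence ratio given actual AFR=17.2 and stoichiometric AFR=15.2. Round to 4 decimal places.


phi = AFR_stoich / AFR_actual
phi = 15.2 / 17.2 = 0.8837


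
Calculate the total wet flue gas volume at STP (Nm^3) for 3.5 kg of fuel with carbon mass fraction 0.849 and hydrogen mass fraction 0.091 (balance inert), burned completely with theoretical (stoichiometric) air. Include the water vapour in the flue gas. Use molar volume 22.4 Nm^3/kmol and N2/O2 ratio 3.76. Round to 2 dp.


Per kg fuel: CO2 = (C/12 kmol)*22.4 = (0.849/12)*22.4 = 1.58480 Nm^3
Per kg fuel: H2O = (H/2 kmol)*22.4 = (0.091/2)*22.4 = 1.01920 Nm^3
O2 needed per kg fuel = C/12 + H/4 = 0.849/12 + 0.091/4 = 0.09350000 kmol
Per kg fuel: N2 = O2*3.76*22.4 = 0.09350000*3.76*22.4 = 7.87494 Nm^3
Total per kg = 1.58480 + 1.01920 + 7.87494 = 10.47894 Nm^3
Total = 10.47894 * 3.5 = 36.68 Nm^3


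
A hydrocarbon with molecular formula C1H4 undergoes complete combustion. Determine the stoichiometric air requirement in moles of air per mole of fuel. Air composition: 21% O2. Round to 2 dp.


Balanced combustion: C1H4 + 2 O2 -> 1 CO2 + 2 H2O
O2 needed = C + H/4 = 1 + 4/4 = 2.00 moles
Air moles = O2 / 0.21 = 2.00 / 0.21 = 9.52 moles air


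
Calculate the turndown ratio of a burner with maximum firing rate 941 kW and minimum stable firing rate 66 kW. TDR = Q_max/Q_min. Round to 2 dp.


TDR = Q_max / Q_min
TDR = 941 / 66 = 14.26


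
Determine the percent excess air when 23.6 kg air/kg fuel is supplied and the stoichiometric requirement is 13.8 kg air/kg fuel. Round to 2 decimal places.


Excess air = actual - stoichiometric = 23.6 - 13.8 = 9.80 kg/kg fuel
Excess air % = (excess / stoich) * 100 = (9.80 / 13.8) * 100 = 71.01%
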